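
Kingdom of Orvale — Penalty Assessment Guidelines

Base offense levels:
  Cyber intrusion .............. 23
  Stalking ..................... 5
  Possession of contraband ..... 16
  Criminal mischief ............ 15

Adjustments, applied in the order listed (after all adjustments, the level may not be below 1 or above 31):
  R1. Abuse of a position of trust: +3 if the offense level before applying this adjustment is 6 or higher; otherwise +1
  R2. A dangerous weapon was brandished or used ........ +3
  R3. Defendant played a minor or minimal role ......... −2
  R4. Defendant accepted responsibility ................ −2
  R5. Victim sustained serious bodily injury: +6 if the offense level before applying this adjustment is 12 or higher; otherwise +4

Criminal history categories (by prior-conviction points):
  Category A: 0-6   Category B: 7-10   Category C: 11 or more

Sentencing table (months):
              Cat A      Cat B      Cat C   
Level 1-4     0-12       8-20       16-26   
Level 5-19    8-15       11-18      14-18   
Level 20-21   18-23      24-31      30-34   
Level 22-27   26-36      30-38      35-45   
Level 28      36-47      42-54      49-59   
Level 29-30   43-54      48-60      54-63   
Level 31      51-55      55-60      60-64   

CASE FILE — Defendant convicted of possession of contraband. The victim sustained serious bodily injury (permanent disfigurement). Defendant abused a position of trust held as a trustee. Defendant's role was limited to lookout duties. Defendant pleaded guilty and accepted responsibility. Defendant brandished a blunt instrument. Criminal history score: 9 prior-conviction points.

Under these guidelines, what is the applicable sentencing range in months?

30-38 months

Base offense level for possession of contraband: 16.
R1 applies (level before this adjustment is 16 ≥ 6, so +3): 16 + 3 = 19.
R2 applies: 19 + 3 = 22.
R3 applies: 22 − 2 = 20.
R4 applies: 20 − 2 = 18.
R5 applies (level before this adjustment is 18 ≥ 12, so +6): 18 + 6 = 24.
Final offense level: 24.
Criminal history: 9 prior points → Category B (7-10).
Level 24 falls in the 22-27 band.
Grid: Level 22-27 × Category B = 30-38 months.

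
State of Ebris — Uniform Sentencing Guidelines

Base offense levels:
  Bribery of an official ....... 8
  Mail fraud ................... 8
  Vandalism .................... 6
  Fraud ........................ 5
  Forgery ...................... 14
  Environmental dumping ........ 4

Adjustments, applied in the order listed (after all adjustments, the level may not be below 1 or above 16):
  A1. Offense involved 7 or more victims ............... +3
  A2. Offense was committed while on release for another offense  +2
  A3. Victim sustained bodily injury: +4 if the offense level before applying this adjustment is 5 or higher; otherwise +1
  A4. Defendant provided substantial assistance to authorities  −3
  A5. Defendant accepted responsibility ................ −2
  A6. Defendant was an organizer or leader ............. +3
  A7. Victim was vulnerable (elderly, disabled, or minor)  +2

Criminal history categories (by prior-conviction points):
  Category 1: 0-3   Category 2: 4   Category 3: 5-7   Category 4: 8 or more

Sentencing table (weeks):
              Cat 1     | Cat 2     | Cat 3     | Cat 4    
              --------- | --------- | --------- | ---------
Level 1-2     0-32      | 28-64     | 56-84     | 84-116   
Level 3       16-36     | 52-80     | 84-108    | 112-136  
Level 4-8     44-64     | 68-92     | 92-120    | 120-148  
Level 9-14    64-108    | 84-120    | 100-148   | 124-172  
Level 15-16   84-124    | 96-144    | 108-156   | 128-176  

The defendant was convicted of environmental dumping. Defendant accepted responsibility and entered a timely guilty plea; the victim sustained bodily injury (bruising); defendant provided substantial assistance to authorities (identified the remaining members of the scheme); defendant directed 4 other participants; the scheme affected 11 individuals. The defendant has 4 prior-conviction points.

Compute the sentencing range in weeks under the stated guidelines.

84-120 weeks

Base offense level for environmental dumping: 4.
A1 applies: 4 + 3 = 7.
A2 does not apply.
A3 applies (level before this adjustment is 7 ≥ 5, so +4): 7 + 4 = 11.
A4 applies: 11 − 3 = 8.
A5 applies: 8 − 2 = 6.
A6 applies: 6 + 3 = 9.
Final offense level: 9.
Criminal history: 4 prior points → Category 2 (4).
Level 9 falls in the 9-14 band.
Grid: Level 9-14 × Category 2 = 84-120 weeks.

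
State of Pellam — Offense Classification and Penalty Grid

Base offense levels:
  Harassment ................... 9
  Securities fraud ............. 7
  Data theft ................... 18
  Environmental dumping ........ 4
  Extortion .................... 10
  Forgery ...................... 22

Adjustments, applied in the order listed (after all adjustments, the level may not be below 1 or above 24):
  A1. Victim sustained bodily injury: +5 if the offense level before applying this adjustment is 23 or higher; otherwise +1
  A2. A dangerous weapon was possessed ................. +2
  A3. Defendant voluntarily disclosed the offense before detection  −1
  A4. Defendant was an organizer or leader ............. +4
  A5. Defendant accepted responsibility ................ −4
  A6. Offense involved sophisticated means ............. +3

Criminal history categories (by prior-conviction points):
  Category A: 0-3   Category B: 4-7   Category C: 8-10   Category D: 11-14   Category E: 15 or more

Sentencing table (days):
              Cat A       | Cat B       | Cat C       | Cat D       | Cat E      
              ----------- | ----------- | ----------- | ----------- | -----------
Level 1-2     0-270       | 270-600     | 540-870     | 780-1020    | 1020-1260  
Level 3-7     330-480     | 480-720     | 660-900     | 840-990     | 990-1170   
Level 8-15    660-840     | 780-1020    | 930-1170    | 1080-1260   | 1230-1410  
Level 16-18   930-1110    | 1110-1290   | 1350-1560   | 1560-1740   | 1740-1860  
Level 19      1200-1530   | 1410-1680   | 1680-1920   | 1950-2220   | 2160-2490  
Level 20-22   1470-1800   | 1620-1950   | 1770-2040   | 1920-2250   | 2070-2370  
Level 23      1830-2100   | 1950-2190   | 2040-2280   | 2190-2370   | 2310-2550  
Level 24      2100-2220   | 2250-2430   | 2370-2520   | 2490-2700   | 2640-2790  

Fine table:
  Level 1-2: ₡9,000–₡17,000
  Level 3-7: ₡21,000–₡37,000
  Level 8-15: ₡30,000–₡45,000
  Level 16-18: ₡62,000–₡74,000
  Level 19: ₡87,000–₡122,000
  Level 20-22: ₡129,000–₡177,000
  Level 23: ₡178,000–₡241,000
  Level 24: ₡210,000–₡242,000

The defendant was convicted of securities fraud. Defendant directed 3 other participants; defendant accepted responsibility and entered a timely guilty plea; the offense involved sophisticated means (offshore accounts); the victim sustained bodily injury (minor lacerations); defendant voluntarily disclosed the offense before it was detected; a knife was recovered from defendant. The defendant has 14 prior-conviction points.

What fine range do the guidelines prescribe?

₡30,000–₡45,000

Base offense level for securities fraud: 7.
A1 applies (level before this adjustment is 7 < 23, so +1): 7 + 1 = 8.
A2 applies: 8 + 2 = 10.
A3 applies: 10 − 1 = 9.
A4 applies: 9 + 4 = 13.
A5 applies: 13 − 4 = 9.
A6 applies: 9 + 3 = 12.
Final offense level: 12.
Level 12 falls in the 8-15 band.
Fine table: Level 8-15 → ₡30,000–₡45,000.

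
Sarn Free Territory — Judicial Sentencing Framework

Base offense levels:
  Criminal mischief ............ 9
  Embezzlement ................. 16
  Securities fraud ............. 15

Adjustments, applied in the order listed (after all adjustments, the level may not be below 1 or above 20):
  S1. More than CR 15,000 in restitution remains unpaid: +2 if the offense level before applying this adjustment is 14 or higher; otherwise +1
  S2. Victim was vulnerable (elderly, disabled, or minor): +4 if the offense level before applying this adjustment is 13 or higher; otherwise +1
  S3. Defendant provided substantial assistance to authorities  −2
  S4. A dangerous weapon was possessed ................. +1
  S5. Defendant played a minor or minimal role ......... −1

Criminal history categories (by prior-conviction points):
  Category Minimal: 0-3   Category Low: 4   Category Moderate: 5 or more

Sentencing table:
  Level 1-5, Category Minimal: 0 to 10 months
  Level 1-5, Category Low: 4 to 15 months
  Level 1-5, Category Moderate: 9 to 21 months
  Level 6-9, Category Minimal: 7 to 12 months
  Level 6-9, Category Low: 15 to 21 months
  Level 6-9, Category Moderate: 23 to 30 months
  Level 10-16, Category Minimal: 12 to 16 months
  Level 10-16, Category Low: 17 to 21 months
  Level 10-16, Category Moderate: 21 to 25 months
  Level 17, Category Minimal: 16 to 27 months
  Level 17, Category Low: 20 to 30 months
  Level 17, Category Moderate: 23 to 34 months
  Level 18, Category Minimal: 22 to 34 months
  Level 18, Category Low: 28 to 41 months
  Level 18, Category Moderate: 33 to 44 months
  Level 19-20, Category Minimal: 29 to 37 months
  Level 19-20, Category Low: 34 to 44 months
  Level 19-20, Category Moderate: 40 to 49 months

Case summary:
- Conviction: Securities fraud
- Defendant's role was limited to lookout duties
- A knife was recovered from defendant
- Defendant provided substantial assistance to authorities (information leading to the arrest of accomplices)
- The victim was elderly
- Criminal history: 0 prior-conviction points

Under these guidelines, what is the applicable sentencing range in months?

Base offense level for securities fraud: 15.
S1 does not apply.
S2 applies (level before this adjustment is 15 ≥ 13, so +4): 15 + 4 = 19.
S3 applies: 19 − 2 = 17.
S4 applies: 17 + 1 = 18.
S5 applies: 18 − 1 = 17.
Final offense level: 17.
Criminal history: 0 prior points → Category Minimal (0-3).
Level 17 falls in the 17 band.
Grid: Level 17 × Category Minimal = 16-27 months.

16-27 months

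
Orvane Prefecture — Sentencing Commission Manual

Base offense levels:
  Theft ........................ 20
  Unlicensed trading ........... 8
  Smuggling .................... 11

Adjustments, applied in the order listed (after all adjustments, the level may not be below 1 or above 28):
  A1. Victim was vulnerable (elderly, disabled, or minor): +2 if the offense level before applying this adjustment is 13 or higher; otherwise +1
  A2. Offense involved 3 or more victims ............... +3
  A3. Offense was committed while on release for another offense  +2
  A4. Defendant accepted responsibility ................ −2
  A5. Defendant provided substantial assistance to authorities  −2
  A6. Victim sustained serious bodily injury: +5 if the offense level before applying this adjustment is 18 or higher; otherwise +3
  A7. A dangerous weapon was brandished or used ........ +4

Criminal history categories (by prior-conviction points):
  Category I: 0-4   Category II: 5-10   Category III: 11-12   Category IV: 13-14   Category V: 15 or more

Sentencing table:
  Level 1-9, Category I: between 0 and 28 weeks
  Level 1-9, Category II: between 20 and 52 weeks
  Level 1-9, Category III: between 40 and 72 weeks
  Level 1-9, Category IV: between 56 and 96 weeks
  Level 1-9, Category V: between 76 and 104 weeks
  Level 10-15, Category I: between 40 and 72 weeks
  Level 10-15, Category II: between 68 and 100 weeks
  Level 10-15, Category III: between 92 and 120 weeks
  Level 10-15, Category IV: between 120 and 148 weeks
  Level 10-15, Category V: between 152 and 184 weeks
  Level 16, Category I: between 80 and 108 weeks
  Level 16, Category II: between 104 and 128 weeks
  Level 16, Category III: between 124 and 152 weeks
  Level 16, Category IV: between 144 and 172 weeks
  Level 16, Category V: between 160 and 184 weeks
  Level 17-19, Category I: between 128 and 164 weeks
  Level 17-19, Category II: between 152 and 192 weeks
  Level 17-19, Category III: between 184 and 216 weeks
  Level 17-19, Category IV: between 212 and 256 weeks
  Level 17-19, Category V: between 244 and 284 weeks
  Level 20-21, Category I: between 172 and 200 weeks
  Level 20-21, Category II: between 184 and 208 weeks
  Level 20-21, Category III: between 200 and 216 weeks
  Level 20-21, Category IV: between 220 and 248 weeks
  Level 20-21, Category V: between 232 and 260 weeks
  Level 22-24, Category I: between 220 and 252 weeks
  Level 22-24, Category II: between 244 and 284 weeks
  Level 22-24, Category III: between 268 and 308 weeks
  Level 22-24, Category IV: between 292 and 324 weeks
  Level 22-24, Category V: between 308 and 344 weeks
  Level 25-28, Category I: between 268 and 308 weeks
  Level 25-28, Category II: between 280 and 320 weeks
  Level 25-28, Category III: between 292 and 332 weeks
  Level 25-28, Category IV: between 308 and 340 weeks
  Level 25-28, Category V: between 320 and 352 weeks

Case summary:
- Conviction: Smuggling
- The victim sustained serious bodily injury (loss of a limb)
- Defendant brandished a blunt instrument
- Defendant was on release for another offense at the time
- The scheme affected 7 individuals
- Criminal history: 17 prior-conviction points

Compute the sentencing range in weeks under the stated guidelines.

Base offense level for smuggling: 11.
A2 applies: 11 + 3 = 14.
A3 applies: 14 + 2 = 16.
A4 does not apply.
A6 applies (level before this adjustment is 16 < 18, so +3): 16 + 3 = 19.
A7 applies: 19 + 4 = 23.
Final offense level: 23.
Criminal history: 17 prior points → Category V (15+).
Level 23 falls in the 22-24 band.
Grid: Level 22-24 × Category V = 308-344 weeks.

308-344 weeks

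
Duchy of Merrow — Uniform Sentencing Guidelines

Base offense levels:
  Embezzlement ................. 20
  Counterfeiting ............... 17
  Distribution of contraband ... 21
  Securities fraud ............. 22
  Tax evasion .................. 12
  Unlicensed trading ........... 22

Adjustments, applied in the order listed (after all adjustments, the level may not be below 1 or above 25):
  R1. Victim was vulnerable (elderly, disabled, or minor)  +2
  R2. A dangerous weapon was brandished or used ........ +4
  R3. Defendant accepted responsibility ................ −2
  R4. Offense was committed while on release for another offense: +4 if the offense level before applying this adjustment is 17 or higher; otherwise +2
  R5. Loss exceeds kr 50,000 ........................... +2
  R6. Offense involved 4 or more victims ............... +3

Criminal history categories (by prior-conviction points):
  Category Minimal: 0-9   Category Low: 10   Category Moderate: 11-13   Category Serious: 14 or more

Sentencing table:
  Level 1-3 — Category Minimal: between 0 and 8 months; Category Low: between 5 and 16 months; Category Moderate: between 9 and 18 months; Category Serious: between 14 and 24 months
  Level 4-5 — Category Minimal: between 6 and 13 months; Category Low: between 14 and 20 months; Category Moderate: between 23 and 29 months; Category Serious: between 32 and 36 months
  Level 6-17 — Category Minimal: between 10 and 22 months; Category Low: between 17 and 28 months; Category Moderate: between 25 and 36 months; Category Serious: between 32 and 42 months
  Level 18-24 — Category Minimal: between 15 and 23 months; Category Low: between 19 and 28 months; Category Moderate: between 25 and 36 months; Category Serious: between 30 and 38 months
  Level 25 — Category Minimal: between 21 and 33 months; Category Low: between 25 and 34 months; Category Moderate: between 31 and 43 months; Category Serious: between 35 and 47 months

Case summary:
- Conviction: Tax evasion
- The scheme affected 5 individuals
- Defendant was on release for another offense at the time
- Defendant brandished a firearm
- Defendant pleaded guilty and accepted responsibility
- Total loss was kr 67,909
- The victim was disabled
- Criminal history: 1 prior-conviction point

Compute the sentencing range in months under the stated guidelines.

15-23 months

Base offense level for tax evasion: 12.
R1 applies: 12 + 2 = 14.
R2 applies: 14 + 4 = 18.
R3 applies: 18 − 2 = 16.
R4 applies (level before this adjustment is 16 < 17, so +2): 16 + 2 = 18.
R5 applies: 18 + 2 = 20.
R6 applies: 20 + 3 = 23.
Final offense level: 23.
Criminal history: 1 prior point → Category Minimal (0-9).
Level 23 falls in the 18-24 band.
Grid: Level 18-24 × Category Minimal = 15-23 months.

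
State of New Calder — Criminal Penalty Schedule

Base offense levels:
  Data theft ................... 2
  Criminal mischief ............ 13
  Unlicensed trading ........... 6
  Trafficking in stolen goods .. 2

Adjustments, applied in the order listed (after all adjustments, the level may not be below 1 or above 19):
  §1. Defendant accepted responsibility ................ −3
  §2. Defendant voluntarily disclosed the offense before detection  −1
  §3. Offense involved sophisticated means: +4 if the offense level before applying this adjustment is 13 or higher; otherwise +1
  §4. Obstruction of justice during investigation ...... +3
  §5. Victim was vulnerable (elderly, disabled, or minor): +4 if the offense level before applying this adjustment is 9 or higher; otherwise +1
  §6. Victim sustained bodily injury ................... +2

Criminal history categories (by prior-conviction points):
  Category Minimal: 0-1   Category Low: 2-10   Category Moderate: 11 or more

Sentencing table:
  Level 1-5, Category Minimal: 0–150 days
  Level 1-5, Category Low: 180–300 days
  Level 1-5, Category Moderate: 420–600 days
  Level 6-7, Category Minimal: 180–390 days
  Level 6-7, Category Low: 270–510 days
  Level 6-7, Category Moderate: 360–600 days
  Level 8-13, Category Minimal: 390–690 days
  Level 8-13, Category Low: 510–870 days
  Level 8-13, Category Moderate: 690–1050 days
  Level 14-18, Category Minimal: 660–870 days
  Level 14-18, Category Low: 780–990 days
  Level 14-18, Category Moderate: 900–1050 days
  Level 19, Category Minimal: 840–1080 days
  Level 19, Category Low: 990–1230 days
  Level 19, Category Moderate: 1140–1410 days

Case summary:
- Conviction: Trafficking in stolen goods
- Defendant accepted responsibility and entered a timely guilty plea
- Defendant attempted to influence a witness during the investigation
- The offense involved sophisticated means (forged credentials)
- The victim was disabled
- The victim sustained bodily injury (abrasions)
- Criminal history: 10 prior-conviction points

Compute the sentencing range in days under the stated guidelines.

Base offense level for trafficking in stolen goods: 2.
§1 applies: 2 − 3 = -1.
§2 does not apply.
§3 applies (level before this adjustment is -1 < 13, so +1): -1 + 1 = 0.
§4 applies: 0 + 3 = 3.
§5 applies (level before this adjustment is 3 < 9, so +1): 3 + 1 = 4.
§6 applies: 4 + 2 = 6.
Final offense level: 6.
Criminal history: 10 prior points → Category Low (2-10).
Level 6 falls in the 6-7 band.
Grid: Level 6-7 × Category Low = 270-510 days.

270-510 days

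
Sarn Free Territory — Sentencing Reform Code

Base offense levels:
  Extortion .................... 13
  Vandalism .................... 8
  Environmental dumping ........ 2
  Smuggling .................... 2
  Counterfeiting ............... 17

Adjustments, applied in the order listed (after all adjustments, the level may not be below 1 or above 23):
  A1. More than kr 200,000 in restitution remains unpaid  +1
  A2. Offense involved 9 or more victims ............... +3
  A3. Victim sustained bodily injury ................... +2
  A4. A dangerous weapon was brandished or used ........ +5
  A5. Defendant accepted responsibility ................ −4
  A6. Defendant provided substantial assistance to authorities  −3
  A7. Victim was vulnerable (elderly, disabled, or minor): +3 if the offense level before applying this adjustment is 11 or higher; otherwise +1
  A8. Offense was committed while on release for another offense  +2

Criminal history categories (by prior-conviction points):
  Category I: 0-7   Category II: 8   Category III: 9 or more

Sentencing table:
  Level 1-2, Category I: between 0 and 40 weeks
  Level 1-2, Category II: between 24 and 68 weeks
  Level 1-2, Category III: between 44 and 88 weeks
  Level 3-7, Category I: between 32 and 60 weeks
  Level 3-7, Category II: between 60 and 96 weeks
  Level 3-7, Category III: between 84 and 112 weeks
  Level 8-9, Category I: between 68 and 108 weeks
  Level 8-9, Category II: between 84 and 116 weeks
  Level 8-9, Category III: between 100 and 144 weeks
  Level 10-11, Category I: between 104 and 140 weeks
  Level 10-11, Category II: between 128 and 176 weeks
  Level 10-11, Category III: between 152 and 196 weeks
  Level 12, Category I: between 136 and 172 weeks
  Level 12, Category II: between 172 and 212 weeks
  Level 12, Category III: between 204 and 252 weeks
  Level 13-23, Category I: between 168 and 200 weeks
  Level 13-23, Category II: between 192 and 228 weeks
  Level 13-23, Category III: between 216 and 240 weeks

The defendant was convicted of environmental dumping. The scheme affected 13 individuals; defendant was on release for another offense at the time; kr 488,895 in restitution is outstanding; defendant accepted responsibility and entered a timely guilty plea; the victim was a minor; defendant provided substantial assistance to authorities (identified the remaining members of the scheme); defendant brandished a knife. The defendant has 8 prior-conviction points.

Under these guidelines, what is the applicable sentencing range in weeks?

Base offense level for environmental dumping: 2.
A1 applies: 2 + 1 = 3.
A2 applies: 3 + 3 = 6.
A4 applies: 6 + 5 = 11.
A5 applies: 11 − 4 = 7.
A6 applies: 7 − 3 = 4.
A7 applies (level before this adjustment is 4 < 11, so +1): 4 + 1 = 5.
A8 applies: 5 + 2 = 7.
Final offense level: 7.
Criminal history: 8 prior points → Category II (8).
Level 7 falls in the 3-7 band.
Grid: Level 3-7 × Category II = 60-96 weeks.

60-96 weeks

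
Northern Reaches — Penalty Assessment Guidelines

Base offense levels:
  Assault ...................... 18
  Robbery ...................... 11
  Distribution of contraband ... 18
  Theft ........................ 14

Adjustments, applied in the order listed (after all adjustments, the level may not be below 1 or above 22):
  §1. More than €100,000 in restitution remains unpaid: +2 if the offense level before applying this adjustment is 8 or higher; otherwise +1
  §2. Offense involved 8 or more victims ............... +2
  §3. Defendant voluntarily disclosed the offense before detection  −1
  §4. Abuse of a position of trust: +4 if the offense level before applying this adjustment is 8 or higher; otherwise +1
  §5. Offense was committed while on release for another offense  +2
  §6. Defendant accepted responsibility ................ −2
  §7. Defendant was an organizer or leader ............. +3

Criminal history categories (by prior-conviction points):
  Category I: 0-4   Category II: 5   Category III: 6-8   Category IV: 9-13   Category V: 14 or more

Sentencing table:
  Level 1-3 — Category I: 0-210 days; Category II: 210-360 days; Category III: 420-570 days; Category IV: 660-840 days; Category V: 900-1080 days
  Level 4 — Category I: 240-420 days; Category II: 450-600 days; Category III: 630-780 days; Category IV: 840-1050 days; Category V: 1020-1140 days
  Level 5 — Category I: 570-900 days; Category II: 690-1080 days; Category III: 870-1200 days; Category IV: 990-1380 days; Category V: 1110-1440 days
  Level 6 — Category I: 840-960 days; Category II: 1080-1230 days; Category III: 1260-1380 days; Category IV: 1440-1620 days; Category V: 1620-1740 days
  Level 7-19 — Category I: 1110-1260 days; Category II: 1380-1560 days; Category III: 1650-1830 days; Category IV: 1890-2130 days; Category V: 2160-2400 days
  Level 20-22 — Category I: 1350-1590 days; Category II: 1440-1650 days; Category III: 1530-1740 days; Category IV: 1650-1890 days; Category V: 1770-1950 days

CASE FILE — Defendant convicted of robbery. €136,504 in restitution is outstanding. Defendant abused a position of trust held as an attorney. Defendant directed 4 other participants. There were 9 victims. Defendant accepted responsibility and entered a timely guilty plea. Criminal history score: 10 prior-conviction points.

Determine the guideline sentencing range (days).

Base offense level for robbery: 11.
§1 applies (level before this adjustment is 11 ≥ 8, so +2): 11 + 2 = 13.
§2 applies: 13 + 2 = 15.
§4 applies (level before this adjustment is 15 ≥ 8, so +4): 15 + 4 = 19.
§5 does not apply.
§6 applies: 19 − 2 = 17.
§7 applies: 17 + 3 = 20.
Final offense level: 20.
Criminal history: 10 prior points → Category IV (9-13).
Level 20 falls in the 20-22 band.
Grid: Level 20-22 × Category IV = 1650-1890 days.

1650-1890 days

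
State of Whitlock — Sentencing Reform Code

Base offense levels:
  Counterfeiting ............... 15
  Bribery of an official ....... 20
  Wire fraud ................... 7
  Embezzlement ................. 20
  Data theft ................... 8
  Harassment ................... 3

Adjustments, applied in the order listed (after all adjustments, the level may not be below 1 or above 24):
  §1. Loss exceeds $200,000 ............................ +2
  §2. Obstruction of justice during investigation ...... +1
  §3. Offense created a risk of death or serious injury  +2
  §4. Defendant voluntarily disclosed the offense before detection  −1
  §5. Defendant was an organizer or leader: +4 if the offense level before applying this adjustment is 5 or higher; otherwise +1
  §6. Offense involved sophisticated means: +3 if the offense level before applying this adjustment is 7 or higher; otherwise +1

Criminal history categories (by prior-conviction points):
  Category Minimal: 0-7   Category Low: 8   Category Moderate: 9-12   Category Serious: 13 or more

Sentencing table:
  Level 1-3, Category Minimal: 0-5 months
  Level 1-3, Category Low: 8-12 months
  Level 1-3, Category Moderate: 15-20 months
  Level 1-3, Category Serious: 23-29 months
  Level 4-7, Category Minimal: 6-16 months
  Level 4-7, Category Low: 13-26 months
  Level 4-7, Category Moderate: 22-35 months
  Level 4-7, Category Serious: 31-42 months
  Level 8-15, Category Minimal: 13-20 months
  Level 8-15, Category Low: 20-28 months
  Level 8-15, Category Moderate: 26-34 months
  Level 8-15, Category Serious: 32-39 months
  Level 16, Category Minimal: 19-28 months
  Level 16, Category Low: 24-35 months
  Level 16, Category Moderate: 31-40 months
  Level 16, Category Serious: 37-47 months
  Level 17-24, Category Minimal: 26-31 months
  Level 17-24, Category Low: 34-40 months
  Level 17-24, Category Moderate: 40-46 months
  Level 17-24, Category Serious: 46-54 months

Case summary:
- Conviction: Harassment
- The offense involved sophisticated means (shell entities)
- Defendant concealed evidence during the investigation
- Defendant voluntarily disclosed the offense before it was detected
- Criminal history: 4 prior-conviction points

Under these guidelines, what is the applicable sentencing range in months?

6-16 months

Base offense level for harassment: 3.
§1 does not apply.
§2 applies: 3 + 1 = 4.
§3 does not apply.
§4 applies: 4 − 1 = 3.
§5 does not apply.
§6 applies (level before this adjustment is 3 < 7, so +1): 3 + 1 = 4.
Final offense level: 4.
Criminal history: 4 prior points → Category Minimal (0-7).
Level 4 falls in the 4-7 band.
Grid: Level 4-7 × Category Minimal = 6-16 months.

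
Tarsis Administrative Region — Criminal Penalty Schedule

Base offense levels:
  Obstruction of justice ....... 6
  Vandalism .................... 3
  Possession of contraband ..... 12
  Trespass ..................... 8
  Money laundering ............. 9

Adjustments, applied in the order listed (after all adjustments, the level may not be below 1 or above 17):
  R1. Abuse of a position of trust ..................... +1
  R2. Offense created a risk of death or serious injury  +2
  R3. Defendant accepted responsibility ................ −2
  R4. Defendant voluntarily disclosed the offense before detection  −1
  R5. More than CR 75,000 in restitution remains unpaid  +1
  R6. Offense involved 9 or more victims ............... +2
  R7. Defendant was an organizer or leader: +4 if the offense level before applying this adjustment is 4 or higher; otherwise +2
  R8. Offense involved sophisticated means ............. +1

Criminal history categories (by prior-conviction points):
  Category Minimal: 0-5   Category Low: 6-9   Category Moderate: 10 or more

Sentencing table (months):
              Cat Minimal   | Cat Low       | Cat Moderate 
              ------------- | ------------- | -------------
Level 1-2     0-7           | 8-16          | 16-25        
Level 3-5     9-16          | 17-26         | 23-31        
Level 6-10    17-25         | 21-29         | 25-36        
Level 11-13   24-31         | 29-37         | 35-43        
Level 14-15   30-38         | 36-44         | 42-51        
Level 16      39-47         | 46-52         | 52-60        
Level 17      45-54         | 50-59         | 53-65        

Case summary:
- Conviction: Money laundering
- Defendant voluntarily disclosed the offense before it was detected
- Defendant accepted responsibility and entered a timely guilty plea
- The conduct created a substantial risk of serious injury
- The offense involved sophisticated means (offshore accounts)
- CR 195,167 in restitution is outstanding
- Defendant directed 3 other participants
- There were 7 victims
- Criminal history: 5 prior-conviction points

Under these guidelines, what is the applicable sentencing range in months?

30-38 months

Base offense level for money laundering: 9.
R2 applies: 9 + 2 = 11.
R3 applies: 11 − 2 = 9.
R4 applies: 9 − 1 = 8.
R5 applies: 8 + 1 = 9.
R7 applies (level before this adjustment is 9 ≥ 4, so +4): 9 + 4 = 13.
R8 applies: 13 + 1 = 14.
Final offense level: 14.
Criminal history: 5 prior points → Category Minimal (0-5).
Level 14 falls in the 14-15 band.
Grid: Level 14-15 × Category Minimal = 30-38 months.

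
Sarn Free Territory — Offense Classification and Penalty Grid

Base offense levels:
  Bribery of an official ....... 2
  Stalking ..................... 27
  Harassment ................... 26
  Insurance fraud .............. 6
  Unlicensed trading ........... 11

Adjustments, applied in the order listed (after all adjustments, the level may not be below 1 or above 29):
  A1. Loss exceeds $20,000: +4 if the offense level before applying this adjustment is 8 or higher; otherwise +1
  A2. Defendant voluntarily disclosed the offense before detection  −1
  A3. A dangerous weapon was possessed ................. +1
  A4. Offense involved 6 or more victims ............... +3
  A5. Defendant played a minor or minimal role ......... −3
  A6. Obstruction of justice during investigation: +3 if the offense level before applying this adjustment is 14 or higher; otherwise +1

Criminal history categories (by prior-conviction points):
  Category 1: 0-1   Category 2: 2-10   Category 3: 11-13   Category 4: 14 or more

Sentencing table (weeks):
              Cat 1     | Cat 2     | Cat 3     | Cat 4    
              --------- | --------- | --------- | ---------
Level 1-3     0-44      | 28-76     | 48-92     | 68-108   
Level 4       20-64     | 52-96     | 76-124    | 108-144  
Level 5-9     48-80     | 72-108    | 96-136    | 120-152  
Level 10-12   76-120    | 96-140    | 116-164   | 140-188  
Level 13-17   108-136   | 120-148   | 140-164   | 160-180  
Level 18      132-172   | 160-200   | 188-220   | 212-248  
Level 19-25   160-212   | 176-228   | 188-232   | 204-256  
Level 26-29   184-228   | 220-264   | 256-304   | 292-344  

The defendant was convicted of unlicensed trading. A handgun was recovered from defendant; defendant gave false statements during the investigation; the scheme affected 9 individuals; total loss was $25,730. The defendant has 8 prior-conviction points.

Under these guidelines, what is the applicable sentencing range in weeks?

176-228 weeks

Base offense level for unlicensed trading: 11.
A1 applies (level before this adjustment is 11 ≥ 8, so +4): 11 + 4 = 15.
A2 does not apply.
A3 applies: 15 + 1 = 16.
A4 applies: 16 + 3 = 19.
A5 does not apply.
A6 applies (level before this adjustment is 19 ≥ 14, so +3): 19 + 3 = 22.
Final offense level: 22.
Criminal history: 8 prior points → Category 2 (2-10).
Level 22 falls in the 19-25 band.
Grid: Level 19-25 × Category 2 = 176-228 weeks.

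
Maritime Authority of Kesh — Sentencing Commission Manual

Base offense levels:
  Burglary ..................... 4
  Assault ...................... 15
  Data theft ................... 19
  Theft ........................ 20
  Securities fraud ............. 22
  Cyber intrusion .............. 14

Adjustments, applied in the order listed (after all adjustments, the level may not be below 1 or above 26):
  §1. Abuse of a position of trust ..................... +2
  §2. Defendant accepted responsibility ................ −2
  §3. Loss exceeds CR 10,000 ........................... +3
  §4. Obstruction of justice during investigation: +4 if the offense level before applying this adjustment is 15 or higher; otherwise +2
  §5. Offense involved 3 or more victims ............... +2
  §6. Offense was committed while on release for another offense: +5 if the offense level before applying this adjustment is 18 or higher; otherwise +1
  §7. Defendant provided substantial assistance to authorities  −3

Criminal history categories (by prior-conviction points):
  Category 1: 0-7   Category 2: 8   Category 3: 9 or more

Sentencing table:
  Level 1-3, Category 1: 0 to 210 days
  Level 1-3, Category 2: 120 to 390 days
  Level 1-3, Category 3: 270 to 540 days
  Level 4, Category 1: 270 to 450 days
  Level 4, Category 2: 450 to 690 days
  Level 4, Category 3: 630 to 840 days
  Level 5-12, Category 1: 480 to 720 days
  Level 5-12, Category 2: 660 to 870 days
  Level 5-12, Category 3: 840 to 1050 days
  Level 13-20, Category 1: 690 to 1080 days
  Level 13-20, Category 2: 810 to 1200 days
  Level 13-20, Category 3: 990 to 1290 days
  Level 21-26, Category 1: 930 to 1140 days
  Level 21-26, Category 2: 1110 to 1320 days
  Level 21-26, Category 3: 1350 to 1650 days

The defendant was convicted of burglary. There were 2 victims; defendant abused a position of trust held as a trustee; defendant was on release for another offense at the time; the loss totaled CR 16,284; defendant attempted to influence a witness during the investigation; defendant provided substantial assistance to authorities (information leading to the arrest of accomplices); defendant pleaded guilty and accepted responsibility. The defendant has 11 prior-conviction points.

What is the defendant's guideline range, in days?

840-1050 days

Base offense level for burglary: 4.
§1 applies: 4 + 2 = 6.
§2 applies: 6 − 2 = 4.
§3 applies: 4 + 3 = 7.
§4 applies (level before this adjustment is 7 < 15, so +2): 7 + 2 = 9.
§5 does not apply.
§6 applies (level before this adjustment is 9 < 18, so +1): 9 + 1 = 10.
§7 applies: 10 − 3 = 7.
Final offense level: 7.
Criminal history: 11 prior points → Category 3 (9+).
Level 7 falls in the 5-12 band.
Grid: Level 5-12 × Category 3 = 840-1050 days.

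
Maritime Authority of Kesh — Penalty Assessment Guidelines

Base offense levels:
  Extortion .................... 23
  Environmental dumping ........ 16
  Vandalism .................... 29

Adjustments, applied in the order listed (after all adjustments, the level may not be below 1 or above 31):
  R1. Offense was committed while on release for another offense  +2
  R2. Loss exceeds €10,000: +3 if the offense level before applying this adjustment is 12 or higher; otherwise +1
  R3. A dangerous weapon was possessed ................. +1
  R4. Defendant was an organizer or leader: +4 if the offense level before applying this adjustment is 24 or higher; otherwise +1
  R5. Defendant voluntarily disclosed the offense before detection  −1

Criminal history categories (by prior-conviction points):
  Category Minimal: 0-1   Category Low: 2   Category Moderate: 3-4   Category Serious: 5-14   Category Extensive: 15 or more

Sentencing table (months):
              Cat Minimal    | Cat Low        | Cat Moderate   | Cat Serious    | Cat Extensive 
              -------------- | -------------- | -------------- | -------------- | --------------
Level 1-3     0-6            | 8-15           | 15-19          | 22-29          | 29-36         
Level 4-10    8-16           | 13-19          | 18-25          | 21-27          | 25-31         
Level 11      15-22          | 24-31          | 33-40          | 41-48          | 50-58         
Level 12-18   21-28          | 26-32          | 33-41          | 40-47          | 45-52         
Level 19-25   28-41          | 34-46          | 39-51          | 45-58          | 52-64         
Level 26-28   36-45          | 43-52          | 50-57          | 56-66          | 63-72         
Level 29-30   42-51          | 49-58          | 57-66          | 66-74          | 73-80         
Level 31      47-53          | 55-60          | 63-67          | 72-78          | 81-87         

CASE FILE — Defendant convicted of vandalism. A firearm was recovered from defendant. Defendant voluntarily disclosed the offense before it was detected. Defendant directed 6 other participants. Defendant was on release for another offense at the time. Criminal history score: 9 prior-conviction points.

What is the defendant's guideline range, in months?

Base offense level for vandalism: 29.
R1 applies: 29 + 2 = 31.
R3 applies: 31 + 1 = 32.
R4 applies (level before this adjustment is 32 ≥ 24, so +4): 32 + 4 = 36.
R5 applies: 36 − 1 = 35.
Level 35 exceeds the maximum of 31; capped at 31.
Final offense level: 31.
Criminal history: 9 prior points → Category Serious (5-14).
Level 31 falls in the 31 band.
Grid: Level 31 × Category Serious = 72-78 months.

72-78 months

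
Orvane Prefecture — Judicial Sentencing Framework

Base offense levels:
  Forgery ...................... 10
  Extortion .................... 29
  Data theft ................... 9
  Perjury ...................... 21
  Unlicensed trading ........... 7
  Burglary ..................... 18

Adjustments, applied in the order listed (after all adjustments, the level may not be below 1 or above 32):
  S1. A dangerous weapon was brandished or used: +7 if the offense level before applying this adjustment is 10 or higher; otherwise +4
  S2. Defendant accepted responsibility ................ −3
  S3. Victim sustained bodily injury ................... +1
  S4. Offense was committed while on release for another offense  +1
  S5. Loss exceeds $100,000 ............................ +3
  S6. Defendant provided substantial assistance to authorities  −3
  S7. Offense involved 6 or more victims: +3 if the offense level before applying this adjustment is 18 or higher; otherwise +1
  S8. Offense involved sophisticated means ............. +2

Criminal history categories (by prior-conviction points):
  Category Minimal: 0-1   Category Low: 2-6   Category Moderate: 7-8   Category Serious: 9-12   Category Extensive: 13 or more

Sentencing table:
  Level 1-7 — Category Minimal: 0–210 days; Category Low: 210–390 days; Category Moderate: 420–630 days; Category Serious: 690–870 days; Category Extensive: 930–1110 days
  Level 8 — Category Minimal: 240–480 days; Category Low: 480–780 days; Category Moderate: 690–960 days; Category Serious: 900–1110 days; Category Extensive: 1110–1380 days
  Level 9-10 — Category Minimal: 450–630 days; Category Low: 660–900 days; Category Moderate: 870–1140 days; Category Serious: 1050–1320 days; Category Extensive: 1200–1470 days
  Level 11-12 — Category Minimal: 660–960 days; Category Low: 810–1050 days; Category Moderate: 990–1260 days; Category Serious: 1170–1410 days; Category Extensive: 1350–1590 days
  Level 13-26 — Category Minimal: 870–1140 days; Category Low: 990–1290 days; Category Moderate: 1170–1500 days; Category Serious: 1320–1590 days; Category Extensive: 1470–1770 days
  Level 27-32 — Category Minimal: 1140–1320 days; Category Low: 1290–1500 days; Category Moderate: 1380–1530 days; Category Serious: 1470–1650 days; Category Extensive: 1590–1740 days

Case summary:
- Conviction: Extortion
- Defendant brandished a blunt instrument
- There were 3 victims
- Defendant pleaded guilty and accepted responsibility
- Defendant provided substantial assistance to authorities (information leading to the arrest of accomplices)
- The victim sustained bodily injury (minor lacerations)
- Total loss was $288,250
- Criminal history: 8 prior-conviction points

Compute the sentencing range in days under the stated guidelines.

Base offense level for extortion: 29.
S1 applies (level before this adjustment is 29 ≥ 10, so +7): 29 + 7 = 36.
S2 applies: 36 − 3 = 33.
S3 applies: 33 + 1 = 34.
S5 applies: 34 + 3 = 37.
S6 applies: 37 − 3 = 34.
Level 34 exceeds the maximum of 32; capped at 32.
Final offense level: 32.
Criminal history: 8 prior points → Category Moderate (7-8).
Level 32 falls in the 27-32 band.
Grid: Level 27-32 × Category Moderate = 1380-1530 days.

1380-1530 days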